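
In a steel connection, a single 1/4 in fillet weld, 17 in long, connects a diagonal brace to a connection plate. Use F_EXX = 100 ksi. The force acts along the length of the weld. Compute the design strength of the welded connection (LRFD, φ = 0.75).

φR_n ≈ 135 kips

Effective throat t_e = 0.707 × 0.25 = 0.1767 in.
Total length L = 17 in; A_we = 0.1767 × 17 = 3.005 in².
F_nw = 0.6 F_EXX = 0.6 × 100 = 60 ksi.
φR_n = 0.75 × 60 × 3.005 = 135.2 kips.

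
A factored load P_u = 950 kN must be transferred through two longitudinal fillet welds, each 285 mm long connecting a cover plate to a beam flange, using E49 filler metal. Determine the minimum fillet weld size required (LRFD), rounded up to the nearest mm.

E49XX → F_EXX = 490 MPa.
Total weld length L = 570 mm.
Required throat t_e = P_u / (φ × 0.6 F_EXX × L) = 950 / (0.75 × 0.6 × 490 × 570 × 10⁻³) = 7.559 mm.
Required leg w = t_e / 0.707 = 10.69 mm → use 11 mm.

w = 11 mm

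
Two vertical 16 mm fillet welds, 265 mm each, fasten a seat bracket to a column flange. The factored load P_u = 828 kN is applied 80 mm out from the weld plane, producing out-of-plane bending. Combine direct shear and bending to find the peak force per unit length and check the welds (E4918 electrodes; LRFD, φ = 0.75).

f_max ≈ 3230 N/mm; NOT adequate

E49XX → F_EXX = 490 MPa.
L_w = 2 × 265 = 530 mm; section modulus (unit throat) S = 2 × L²/6 = 23410 mm².
Direct shear f_v = P/L_w = 828×10³/530 = 1562 N/mm.
Moment M = P × e = 828×10³ × 80 = 66240000 N·mm; bending f_b = M/S = 2830 N/mm.
f_max = √(f_v² + f_b²) = √(1562² + 2830²) = 3232 N/mm.
φr_n = 0.75 × 0.6 × 490 × (0.707 × 16) = 2494 N/mm → NOT adequate.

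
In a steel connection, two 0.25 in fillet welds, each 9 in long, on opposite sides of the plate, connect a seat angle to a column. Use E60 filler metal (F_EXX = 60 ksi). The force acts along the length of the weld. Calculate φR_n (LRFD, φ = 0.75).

Effective throat t_e = 0.707 × 0.25 = 0.1767 in.
Total length L = 18 in; A_we = 0.1767 × 18 = 3.181 in².
F_nw = 0.6 F_EXX = 0.6 × 60 = 36 ksi.
φR_n = 0.75 × 36 × 3.181 = 85.9 kips.

φR_n ≈ 85.9 kips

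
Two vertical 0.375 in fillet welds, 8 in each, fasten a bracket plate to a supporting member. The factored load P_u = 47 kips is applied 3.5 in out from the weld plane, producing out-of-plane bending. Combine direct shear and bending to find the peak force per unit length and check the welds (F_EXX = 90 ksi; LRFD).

f_max ≈ 8.25 kip/in; adequate

L_w = 2 × 8 = 16 in; section modulus (unit throat) S = 2 × L²/6 = 21.33 in².
Direct shear f_v = P/L_w = 47/16 = 2.938 kip/in.
Moment M = P × e = 47 × 3.5 = 164.5 kip·in; bending f_b = M/S = 7.711 kip/in.
f_max = √(f_v² + f_b²) = √(2.938² + 7.711²) = 8.252 kip/in.
φr_n = 0.75 × 0.6 × 90 × (0.707 × 0.375) = 10.74 kip/in → adequate.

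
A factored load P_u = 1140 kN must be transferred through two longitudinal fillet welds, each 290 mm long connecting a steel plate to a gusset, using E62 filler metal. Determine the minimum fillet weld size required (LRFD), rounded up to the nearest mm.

w = 10 mm

E62XX → F_EXX = 620 MPa.
Total weld length L = 580 mm.
Required throat t_e = P_u / (φ × 0.6 F_EXX × L) = 1140 / (0.75 × 0.6 × 620 × 580 × 10⁻³) = 7.045 mm.
Required leg w = t_e / 0.707 = 9.964 mm → use 10 mm.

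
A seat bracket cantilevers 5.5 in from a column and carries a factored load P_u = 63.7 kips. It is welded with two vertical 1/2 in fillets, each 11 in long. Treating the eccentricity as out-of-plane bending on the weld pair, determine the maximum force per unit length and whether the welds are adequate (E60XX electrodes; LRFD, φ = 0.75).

E60XX → F_EXX = 60 ksi.
L_w = 2 × 11 = 22 in; section modulus (unit throat) S = 2 × L²/6 = 40.33 in².
Direct shear f_v = P/L_w = 63.7/22 = 2.895 kip/in.
Moment M = P × e = 63.7 × 5.5 = 350.35 kip·in; bending f_b = M/S = 8.686 kip/in.
f_max = √(f_v² + f_b²) = √(2.895² + 8.686²) = 9.156 kip/in.
φr_n = 0.75 × 0.6 × 60 × (0.707 × 0.5) = 9.544 kip/in → adequate.

f_max ≈ 9.16 kip/in; adequate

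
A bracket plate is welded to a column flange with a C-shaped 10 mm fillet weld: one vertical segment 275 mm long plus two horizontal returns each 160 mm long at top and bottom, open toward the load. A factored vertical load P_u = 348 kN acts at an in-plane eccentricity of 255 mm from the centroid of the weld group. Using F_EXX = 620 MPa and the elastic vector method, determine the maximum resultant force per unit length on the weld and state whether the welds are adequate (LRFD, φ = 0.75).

f_max ≈ 2130 N/mm; NOT adequate

Total weld length L_w = 595 mm. Treat welds as unit-width lines.
Centroid: x̄ = 2×160×80 / 595 = 43.03 mm from the vertical weld.
Polar moment about centroid: J = I_x + I_y = [275³/12 + 2×160×137.5²] + [275×43.03² + 2(160³/12 + 160×36.97²)] = 9412000 mm³.
Direct shear f_v = P/L_w = 348×10³ / 595 = 584.9 N/mm (vertical).
Torsion M = P·e = 348×10³ × 255 = 88740000 N·mm.
Critical point at (x, y) = (117, 137.5) from centroid. f_tx = M·y/J = 1296 N/mm; f_ty = M·x/J = 1103 N/mm.
Resultant f_max = √[f_tx² + (f_v + f_ty)²] = √[1296² + (584.9 + 1103)²] = 2128 N/mm.
Capacity per unit length: φr_n = 0.75 × 0.6 × 620 × (0.707 × 10) = 1973 N/mm.
2128 > 1973 → NOT adequate.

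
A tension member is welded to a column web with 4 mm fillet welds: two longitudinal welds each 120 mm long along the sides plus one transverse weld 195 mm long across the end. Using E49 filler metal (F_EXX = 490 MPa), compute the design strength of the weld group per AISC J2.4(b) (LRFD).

φR_n ≈ 310 kN

t_e = 0.707 × 4 = 2.828 mm.
R_nwl = 0.6 × 490 × 2.828 × 240 × 10⁻³ = 199.5 kN (longitudinal, 2 welds).
R_nwt = 0.6 × 490 × 2.828 × 195 × 10⁻³ = 162.1 kN (transverse, base value).
(i) R_nwl + R_nwt = 361.7 kN; (ii) 0.85 R_nwl + 1.5 R_nwt = 412.8 kN.
R_n = max = 412.8 kN [governs: (ii)]; φR_n = 309.6 kN.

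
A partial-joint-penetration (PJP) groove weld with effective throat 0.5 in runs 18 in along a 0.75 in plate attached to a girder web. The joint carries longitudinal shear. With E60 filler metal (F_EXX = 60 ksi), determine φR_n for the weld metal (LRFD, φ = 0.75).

φR_n ≈ 243 kips

Effective throat (given) t_e = 0.5 in.
A_we = 0.5 × 18 = 9 in².
F_nw = 0.6 F_EXX = 36 ksi.
φR_n = 0.75 × 36 × 9 = 243 kips.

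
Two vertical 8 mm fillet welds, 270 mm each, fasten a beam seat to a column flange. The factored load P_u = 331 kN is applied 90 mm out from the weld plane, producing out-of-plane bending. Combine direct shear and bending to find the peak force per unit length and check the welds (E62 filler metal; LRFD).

E62XX → F_EXX = 620 MPa.
L_w = 2 × 270 = 540 mm; section modulus (unit throat) S = 2 × L²/6 = 24300 mm².
Direct shear f_v = P/L_w = 331×10³/540 = 613 N/mm.
Moment M = P × e = 331×10³ × 90 = 29790000 N·mm; bending f_b = M/S = 1226 N/mm.
f_max = √(f_v² + f_b²) = √(613² + 1226²) = 1371 N/mm.
φr_n = 0.75 × 0.6 × 620 × (0.707 × 8) = 1578 N/mm → adequate.

f_max ≈ 1370 N/mm; adequate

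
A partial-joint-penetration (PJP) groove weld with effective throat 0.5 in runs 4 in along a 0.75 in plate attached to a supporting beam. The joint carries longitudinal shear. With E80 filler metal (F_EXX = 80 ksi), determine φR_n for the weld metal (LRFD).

Effective throat (given) t_e = 0.5 in.
A_we = 0.5 × 4 = 2 in².
F_nw = 0.6 F_EXX = 48 ksi.
φR_n = 0.75 × 48 × 2 = 72 kip.

φR_n ≈ 72 kip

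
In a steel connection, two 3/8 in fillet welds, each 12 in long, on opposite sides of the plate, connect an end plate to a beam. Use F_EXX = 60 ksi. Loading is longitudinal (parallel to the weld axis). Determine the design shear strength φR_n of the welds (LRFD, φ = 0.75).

φR_n ≈ 172 kips

Effective throat t_e = 0.707 × 0.375 = 0.2651 in.
Total length L = 24 in; A_we = 0.2651 × 24 = 6.363 in².
F_nw = 0.6 F_EXX = 0.6 × 60 = 36 ksi.
φR_n = 0.75 × 36 × 6.363 = 171.8 kips.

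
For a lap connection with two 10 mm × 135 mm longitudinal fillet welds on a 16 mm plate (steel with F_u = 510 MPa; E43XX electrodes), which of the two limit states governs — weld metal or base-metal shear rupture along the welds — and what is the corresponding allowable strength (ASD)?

E43XX → F_EXX = 430 MPa.
t_e = 0.707 × 10 = 7.07 mm; L = 270 mm.
Weld metal: R_n/Ω = (1/2.0) × 0.6 × 430 × 7.07 × 270 × 10⁻³ = 246.2 kN.
Base metal (shear rupture): R_n/Ω = (1/2.0) × 0.6 × 510 × 16 × 270 × 10⁻³ = 661 kN.
Governing: weld metal.

R_n/Ω ≈ 246 kN (weld metal governs)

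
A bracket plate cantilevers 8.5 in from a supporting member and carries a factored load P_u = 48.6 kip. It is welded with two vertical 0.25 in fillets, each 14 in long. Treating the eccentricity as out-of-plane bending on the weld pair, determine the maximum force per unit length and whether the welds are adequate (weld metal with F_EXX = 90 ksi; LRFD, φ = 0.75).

L_w = 2 × 14 = 28 in; section modulus (unit throat) S = 2 × L²/6 = 65.33 in².
Direct shear f_v = P/L_w = 48.6/28 = 1.736 kip/in.
Moment M = P × e = 48.6 × 8.5 = 413.1 kip·in; bending f_b = M/S = 6.323 kip/in.
f_max = √(f_v² + f_b²) = √(1.736² + 6.323²) = 6.557 kip/in.
φr_n = 0.75 × 0.6 × 90 × (0.707 × 0.25) = 7.158 kip/in → adequate.

f_max ≈ 6.56 kip/in; adequate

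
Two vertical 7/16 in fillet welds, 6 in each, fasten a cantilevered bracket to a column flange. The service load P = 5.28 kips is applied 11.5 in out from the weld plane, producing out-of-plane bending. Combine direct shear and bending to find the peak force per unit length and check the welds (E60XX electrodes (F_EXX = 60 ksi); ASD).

f_max ≈ 5.08 kip/in; adequate

L_w = 2 × 6 = 12 in; section modulus (unit throat) S = 2 × L²/6 = 12 in².
Direct shear f_v = P/L_w = 5.28/12 = 0.44 kip/in.
Moment M = P × e = 5.28 × 11.5 = 60.72 kip·in; bending f_b = M/S = 5.06 kip/in.
f_max = √(f_v² + f_b²) = √(0.44² + 5.06²) = 5.079 kip/in.
r_n/Ω = (1/2.0) × 0.6 × 60 × (0.707 × 0.4375) = 5.568 kip/in → adequate.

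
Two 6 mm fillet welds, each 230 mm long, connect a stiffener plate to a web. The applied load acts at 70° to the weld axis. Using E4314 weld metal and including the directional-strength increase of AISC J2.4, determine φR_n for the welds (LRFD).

E43XX → F_EXX = 430 MPa.
t_e = 0.707 × 6 = 4.242 mm; A_we = 4.242 × 460 = 1951 mm².
Directional factor: 1.0 + 0.5 sin^1.5(70°) = 1.455.
F_nw = 0.6 × 430 × 1.455 = 375.5 MPa.
φR_n = 0.75 × 375.5 × 1951 × 10⁻³ = 549.6 kN.

φR_n ≈ 550 kN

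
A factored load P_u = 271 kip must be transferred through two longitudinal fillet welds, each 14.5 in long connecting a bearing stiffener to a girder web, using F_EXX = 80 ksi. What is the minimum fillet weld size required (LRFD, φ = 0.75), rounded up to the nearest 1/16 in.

Total weld length L = 29 in.
Required throat t_e = P_u / (φ × 0.6 F_EXX × L) = 271 / (0.75 × 0.6 × 80 × 29) = 0.2596 in.
Required leg w = t_e / 0.707 = 0.3672 in → use 3/8 in.

w = 3/8 in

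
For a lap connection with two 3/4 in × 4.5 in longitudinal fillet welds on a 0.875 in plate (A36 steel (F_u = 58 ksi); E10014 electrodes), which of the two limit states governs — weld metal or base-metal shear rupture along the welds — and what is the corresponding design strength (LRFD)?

φR_n ≈ 206 kips (base-metal shear rupture governs)

E100XX → F_EXX = 100 ksi.
t_e = 0.707 × 0.75 = 0.5302 in; L = 9 in.
Weld metal: φR_n = 0.75 × 0.6 × 100 × 0.5302 × 9 = 214.8 kips.
Base metal (shear rupture): φR_n = 0.75 × 0.6 × 58 × 0.875 × 9 = 205.5 kips.
Governing: base-metal shear rupture.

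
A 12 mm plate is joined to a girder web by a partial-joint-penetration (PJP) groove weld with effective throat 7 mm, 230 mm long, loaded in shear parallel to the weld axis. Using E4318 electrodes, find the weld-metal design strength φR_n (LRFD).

E43XX → F_EXX = 430 MPa.
Effective throat (given) t_e = 7 mm.
A_we = 7 × 230 = 1610 mm².
F_nw = 0.6 F_EXX = 258 MPa.
φR_n = 0.75 × 258 × 1610 × 10⁻³ = 311.5 kN.

φR_n ≈ 312 kN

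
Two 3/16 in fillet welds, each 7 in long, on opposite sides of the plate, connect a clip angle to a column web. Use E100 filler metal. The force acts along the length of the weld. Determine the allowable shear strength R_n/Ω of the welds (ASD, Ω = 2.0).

R_n/Ω ≈ 55.7 kip

E100XX → F_EXX = 100 ksi.
Effective throat t_e = 0.707 × 0.1875 = 0.1326 in.
Total length L = 14 in; A_we = 0.1326 × 14 = 1.856 in².
F_nw = 0.6 F_EXX = 0.6 × 100 = 60 ksi.
R_n = 60 × 1.856 = 111.4 kip; R_n/Ω = 111.4/2.0 = 55.68 kip.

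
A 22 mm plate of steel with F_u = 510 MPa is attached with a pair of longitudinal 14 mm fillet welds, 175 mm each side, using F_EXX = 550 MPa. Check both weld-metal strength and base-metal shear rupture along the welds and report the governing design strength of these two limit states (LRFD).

φR_n ≈ 857 kN (weld metal governs)

t_e = 0.707 × 14 = 9.898 mm; L = 350 mm.
Weld metal: φR_n = 0.75 × 0.6 × 550 × 9.898 × 350 × 10⁻³ = 857.4 kN.
Base metal (shear rupture): φR_n = 0.75 × 0.6 × 510 × 22 × 350 × 10⁻³ = 1767 kN.
Governing: weld metal.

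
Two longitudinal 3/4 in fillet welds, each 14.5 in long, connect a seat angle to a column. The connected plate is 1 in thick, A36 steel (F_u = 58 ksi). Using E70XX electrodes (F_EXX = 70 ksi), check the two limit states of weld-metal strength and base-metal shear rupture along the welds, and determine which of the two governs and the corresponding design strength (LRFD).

φR_n ≈ 484 kip (weld metal governs)

t_e = 0.707 × 0.75 = 0.5302 in; L = 29 in.
Weld metal: φR_n = 0.75 × 0.6 × 70 × 0.5302 × 29 = 484.4 kip.
Base metal (shear rupture): φR_n = 0.75 × 0.6 × 58 × 1 × 29 = 756.9 kip.
Governing: weld metal.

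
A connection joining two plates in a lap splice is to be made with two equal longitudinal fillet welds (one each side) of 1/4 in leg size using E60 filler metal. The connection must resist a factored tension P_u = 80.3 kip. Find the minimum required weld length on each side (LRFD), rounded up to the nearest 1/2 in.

L = 8.5 in on each side

E60XX → F_EXX = 60 ksi.
Throat t_e = 0.707 × 0.25 = 0.1767 in.
φr_n = 0.75 × 0.6 × 60 × 0.1767 = 4.772 kip/in.
L_req = P_u / φr_n = 80.3 / 4.772 = 16.83 in total.
Per side: 16.83 / 2 = 8.413 in.
Round up → use L = 8.5 in on each side.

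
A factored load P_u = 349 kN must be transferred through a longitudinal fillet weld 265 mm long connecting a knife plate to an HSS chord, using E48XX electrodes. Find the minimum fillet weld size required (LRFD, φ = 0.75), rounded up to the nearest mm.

w = 9 mm

E48XX → F_EXX = 480 MPa.
Total weld length L = 265 mm.
Required throat t_e = P_u / (φ × 0.6 F_EXX × L) = 349 / (0.75 × 0.6 × 480 × 265 × 10⁻³) = 6.097 mm.
Required leg w = t_e / 0.707 = 8.624 mm → use 9 mm.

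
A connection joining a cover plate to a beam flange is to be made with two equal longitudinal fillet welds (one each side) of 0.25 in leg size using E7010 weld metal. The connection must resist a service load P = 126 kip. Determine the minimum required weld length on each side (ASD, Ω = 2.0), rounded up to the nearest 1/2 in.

L = 17 in on each side

E70XX → F_EXX = 70 ksi.
Throat t_e = 0.707 × 0.25 = 0.1767 in.
r_n/Ω = (0.6 × 70 × 0.1767) / 2.0 = 3.712 kip/in.
L_req = P / (r_n/Ω) = 126 / 3.712 = 33.95 in total.
Per side: 33.95 / 2 = 16.97 in.
Round up → use L = 17 in on each side.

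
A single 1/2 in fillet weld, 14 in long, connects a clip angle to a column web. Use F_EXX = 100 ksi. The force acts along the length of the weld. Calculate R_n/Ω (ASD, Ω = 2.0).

R_n/Ω ≈ 148 kip

Effective throat t_e = 0.707 × 0.5 = 0.3535 in.
Total length L = 14 in; A_we = 0.3535 × 14 = 4.949 in².
F_nw = 0.6 F_EXX = 0.6 × 100 = 60 ksi.
R_n = 60 × 4.949 = 296.9 kip; R_n/Ω = 296.9/2.0 = 148.5 kip.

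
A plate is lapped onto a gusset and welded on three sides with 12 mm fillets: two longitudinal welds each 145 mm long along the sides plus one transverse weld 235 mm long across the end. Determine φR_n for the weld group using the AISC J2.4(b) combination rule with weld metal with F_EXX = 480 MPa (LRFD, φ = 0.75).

φR_n ≈ 1100 kN

t_e = 0.707 × 12 = 8.484 mm.
R_nwl = 0.6 × 480 × 8.484 × 290 × 10⁻³ = 708.6 kN (longitudinal, 2 welds).
R_nwt = 0.6 × 480 × 8.484 × 235 × 10⁻³ = 574.2 kN (transverse, base value).
(i) R_nwl + R_nwt = 1283 kN; (ii) 0.85 R_nwl + 1.5 R_nwt = 1464 kN.
R_n = max = 1464 kN [governs: (ii)]; φR_n = 1098 kN.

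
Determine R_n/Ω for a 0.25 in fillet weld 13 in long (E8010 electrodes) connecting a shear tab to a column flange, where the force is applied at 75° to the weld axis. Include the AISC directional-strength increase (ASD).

R_n/Ω ≈ 81.3 kips

E80XX → F_EXX = 80 ksi.
t_e = 0.707 × 0.25 = 0.1767 in; A_we = 0.1767 × 13 = 2.298 in².
Directional factor: 1.0 + 0.5 sin^1.5(75°) = 1.475.
F_nw = 0.6 × 80 × 1.475 = 70.78 ksi.
R_n/Ω = (70.78 × 2.298) / 2.0 = 81.32 kips.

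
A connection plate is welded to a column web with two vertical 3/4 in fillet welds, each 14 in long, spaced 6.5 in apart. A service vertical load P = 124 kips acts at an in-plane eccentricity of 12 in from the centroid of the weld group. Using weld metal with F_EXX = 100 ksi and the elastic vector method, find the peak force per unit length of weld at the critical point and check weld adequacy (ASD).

f_max ≈ 17.6 kip/in; NOT adequate

Total weld length L_w = 28 in. Treat welds as unit-width lines.
Polar moment about centroid: J = 2[d³/12 + d(b/2)²] = 2[14³/12 + 14×3.25²] = 753.1 in³.
Direct shear f_v = P/L_w = 124 / 28 = 4.429 kip/in (vertical).
Torsion M = P·e = 124 × 12 = 1488 kip·in.
Critical point at (x, y) = (3.25, 7) from centroid. f_tx = M·y/J = 13.83 kip/in; f_ty = M·x/J = 6.422 kip/in.
Resultant f_max = √[f_tx² + (f_v + f_ty)²] = √[13.83² + (4.429 + 6.422)²] = 17.58 kip/in.
Capacity per unit length: r_n/Ω = (1/2.0) × 0.6 × 100 × (0.707 × 0.75) = 15.91 kip/in.
17.58 > 15.91 → NOT adequate.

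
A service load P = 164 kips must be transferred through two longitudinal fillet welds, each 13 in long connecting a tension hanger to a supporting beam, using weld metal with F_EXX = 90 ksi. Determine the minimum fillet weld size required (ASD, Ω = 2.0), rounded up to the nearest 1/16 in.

w = 3/8 in

Total weld length L = 26 in.
Required throat t_e = P × Ω / (0.6 F_EXX × L) = 164 × 2.0 / (0.6 × 90 × 26) = 0.2336 in.
Required leg w = t_e / 0.707 = 0.3304 in → use 3/8 in.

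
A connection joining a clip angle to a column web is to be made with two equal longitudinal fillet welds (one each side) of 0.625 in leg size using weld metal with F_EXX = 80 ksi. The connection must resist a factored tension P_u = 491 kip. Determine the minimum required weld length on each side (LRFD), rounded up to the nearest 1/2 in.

Throat t_e = 0.707 × 0.625 = 0.4419 in.
φr_n = 0.75 × 0.6 × 80 × 0.4419 = 15.91 kip/in.
L_req = P_u / φr_n = 491 / 15.91 = 30.87 in total.
Per side: 30.87 / 2 = 15.43 in.
Round up → use L = 15.5 in on each side.

L = 15.5 in on each side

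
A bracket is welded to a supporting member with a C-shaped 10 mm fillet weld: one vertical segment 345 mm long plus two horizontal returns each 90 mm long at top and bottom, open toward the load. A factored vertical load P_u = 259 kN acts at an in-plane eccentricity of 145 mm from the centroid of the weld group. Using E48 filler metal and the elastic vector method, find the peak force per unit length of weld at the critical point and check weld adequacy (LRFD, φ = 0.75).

f_max ≈ 1070 N/mm; adequate

E48XX → F_EXX = 480 MPa.
Total weld length L_w = 525 mm. Treat welds as unit-width lines.
Centroid: x̄ = 2×90×45 / 525 = 15.43 mm from the vertical weld.
Polar moment about centroid: J = I_x + I_y = [345³/12 + 2×90×172.5²] + [345×15.43² + 2(90³/12 + 90×29.57²)] = 9139000 mm³.
Direct shear f_v = P/L_w = 259×10³ / 525 = 493.3 N/mm (vertical).
Torsion M = P·e = 259×10³ × 145 = 37555000 N·mm.
Critical point at (x, y) = (74.57, 172.5) from centroid. f_tx = M·y/J = 708.8 N/mm; f_ty = M·x/J = 306.4 N/mm.
Resultant f_max = √[f_tx² + (f_v + f_ty)²] = √[708.8² + (493.3 + 306.4)²] = 1069 N/mm.
Capacity per unit length: φr_n = 0.75 × 0.6 × 480 × (0.707 × 10) = 1527 N/mm.
1069 ≤ 1527 → adequate.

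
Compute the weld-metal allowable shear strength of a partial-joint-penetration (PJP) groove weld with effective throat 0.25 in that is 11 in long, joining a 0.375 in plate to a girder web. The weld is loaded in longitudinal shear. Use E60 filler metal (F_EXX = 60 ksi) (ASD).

R_n/Ω ≈ 49.5 kip

Effective throat (given) t_e = 0.25 in.
A_we = 0.25 × 11 = 2.75 in².
F_nw = 0.6 F_EXX = 36 ksi.
R_n/Ω = (36 × 2.75) / 2.0 = 49.5 kip.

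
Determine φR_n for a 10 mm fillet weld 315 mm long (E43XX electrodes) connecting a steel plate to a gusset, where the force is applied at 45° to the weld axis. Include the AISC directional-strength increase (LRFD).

φR_n ≈ 559 kN

E43XX → F_EXX = 430 MPa.
t_e = 0.707 × 10 = 7.07 mm; A_we = 7.07 × 315 = 2227 mm².
Directional factor: 1.0 + 0.5 sin^1.5(45°) = 1.297.
F_nw = 0.6 × 430 × 1.297 = 334.7 MPa.
φR_n = 0.75 × 334.7 × 2227 × 10⁻³ = 559.1 kN.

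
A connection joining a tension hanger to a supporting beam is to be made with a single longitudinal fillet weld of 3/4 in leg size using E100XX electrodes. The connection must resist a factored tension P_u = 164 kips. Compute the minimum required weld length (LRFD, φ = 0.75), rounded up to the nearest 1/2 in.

L = 7 in

E100XX → F_EXX = 100 ksi.
Throat t_e = 0.707 × 0.75 = 0.5302 in.
φr_n = 0.75 × 0.6 × 100 × 0.5302 = 23.86 kips/in.
L_req = P_u / φr_n = 164 / 23.86 = 6.873 in total.
Round up → use L = 7 in.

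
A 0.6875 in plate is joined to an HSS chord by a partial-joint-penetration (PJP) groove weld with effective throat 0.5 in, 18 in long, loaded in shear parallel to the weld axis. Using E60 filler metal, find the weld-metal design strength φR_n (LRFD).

φR_n ≈ 243 kip

E60XX → F_EXX = 60 ksi.
Effective throat (given) t_e = 0.5 in.
A_we = 0.5 × 18 = 9 in².
F_nw = 0.6 F_EXX = 36 ksi.
φR_n = 0.75 × 36 × 9 = 243 kip.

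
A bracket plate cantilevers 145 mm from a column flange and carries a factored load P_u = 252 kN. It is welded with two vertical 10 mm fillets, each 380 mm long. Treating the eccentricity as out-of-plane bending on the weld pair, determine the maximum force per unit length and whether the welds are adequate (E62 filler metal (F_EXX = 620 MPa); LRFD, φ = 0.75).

L_w = 2 × 380 = 760 mm; section modulus (unit throat) S = 2 × L²/6 = 48130 mm².
Direct shear f_v = P/L_w = 252×10³/760 = 331.6 N/mm.
Moment M = P × e = 252×10³ × 145 = 36540000 N·mm; bending f_b = M/S = 759.1 N/mm.
f_max = √(f_v² + f_b²) = √(331.6² + 759.1²) = 828.4 N/mm.
φr_n = 0.75 × 0.6 × 620 × (0.707 × 10) = 1973 N/mm → adequate.

f_max ≈ 828 N/mm; adequate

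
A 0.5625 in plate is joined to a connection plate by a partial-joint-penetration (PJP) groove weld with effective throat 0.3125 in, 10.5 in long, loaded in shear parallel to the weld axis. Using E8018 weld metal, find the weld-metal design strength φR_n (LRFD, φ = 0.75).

E80XX → F_EXX = 80 ksi.
Effective throat (given) t_e = 0.3125 in.
A_we = 0.3125 × 10.5 = 3.281 in².
F_nw = 0.6 F_EXX = 48 ksi.
φR_n = 0.75 × 48 × 3.281 = 118.1 kips.

φR_n ≈ 118 kips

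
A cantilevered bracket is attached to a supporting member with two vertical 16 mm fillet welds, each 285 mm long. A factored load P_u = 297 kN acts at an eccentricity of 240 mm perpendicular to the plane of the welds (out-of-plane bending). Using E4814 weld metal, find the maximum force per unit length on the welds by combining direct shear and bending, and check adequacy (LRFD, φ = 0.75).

E48XX → F_EXX = 480 MPa.
L_w = 2 × 285 = 570 mm; section modulus (unit throat) S = 2 × L²/6 = 27080 mm².
Direct shear f_v = P/L_w = 297×10³/570 = 521.1 N/mm.
Moment M = P × e = 297×10³ × 240 = 71280000 N·mm; bending f_b = M/S = 2633 N/mm.
f_max = √(f_v² + f_b²) = √(521.1² + 2633²) = 2684 N/mm.
φr_n = 0.75 × 0.6 × 480 × (0.707 × 16) = 2443 N/mm → NOT adequate.

f_max ≈ 2680 N/mm; NOT adequate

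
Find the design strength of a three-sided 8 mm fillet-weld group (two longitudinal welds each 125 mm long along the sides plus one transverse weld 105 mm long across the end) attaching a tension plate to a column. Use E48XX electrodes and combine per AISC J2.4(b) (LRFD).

E48XX → F_EXX = 480 MPa.
t_e = 0.707 × 8 = 5.656 mm.
R_nwl = 0.6 × 480 × 5.656 × 250 × 10⁻³ = 407.2 kN (longitudinal, 2 welds).
R_nwt = 0.6 × 480 × 5.656 × 105 × 10⁻³ = 171 kN (transverse, base value).
(i) R_nwl + R_nwt = 578.3 kN; (ii) 0.85 R_nwl + 1.5 R_nwt = 602.7 kN.
R_n = max = 602.7 kN [governs: (ii)]; φR_n = 452 kN.

φR_n ≈ 452 kN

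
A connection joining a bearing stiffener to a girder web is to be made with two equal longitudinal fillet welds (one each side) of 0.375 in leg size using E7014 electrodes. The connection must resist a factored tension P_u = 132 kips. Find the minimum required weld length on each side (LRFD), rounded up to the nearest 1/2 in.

L = 8 in on each side

E70XX → F_EXX = 70 ksi.
Throat t_e = 0.707 × 0.375 = 0.2651 in.
φr_n = 0.75 × 0.6 × 70 × 0.2651 = 8.351 kips/in.
L_req = P_u / φr_n = 132 / 8.351 = 15.81 in total.
Per side: 15.81 / 2 = 7.903 in.
Round up → use L = 8 in on each side.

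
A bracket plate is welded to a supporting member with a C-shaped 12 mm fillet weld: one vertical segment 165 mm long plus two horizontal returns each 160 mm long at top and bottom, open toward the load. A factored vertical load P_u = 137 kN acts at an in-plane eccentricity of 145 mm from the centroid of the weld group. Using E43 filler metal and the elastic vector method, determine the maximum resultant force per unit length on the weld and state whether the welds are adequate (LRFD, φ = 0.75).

E43XX → F_EXX = 430 MPa.
Total weld length L_w = 485 mm. Treat welds as unit-width lines.
Centroid: x̄ = 2×160×80 / 485 = 52.78 mm from the vertical weld.
Polar moment about centroid: J = I_x + I_y = [165³/12 + 2×160×82.5²] + [165×52.78² + 2(160³/12 + 160×27.22²)] = 3932000 mm³.
Direct shear f_v = P/L_w = 137×10³ / 485 = 282.5 N/mm (vertical).
Torsion M = P·e = 137×10³ × 145 = 19865000 N·mm.
Critical point at (x, y) = (107.2, 82.5) from centroid. f_tx = M·y/J = 416.8 N/mm; f_ty = M·x/J = 541.7 N/mm.
Resultant f_max = √[f_tx² + (f_v + f_ty)²] = √[416.8² + (282.5 + 541.7)²] = 923.6 N/mm.
Capacity per unit length: φr_n = 0.75 × 0.6 × 430 × (0.707 × 12) = 1642 N/mm.
923.6 ≤ 1642 → adequate.

f_max ≈ 924 N/mm; adequate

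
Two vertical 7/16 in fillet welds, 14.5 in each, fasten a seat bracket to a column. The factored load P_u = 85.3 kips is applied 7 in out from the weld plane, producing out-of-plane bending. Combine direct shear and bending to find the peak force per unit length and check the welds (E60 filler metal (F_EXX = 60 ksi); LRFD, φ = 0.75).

f_max ≈ 9.01 kip/in; NOT adequate

L_w = 2 × 14.5 = 29 in; section modulus (unit throat) S = 2 × L²/6 = 70.08 in².
Direct shear f_v = P/L_w = 85.3/29 = 2.941 kip/in.
Moment M = P × e = 85.3 × 7 = 597.1 kip·in; bending f_b = M/S = 8.52 kip/in.
f_max = √(f_v² + f_b²) = √(2.941² + 8.52²) = 9.013 kip/in.
φr_n = 0.75 × 0.6 × 60 × (0.707 × 0.4375) = 8.351 kip/in → NOT adequate.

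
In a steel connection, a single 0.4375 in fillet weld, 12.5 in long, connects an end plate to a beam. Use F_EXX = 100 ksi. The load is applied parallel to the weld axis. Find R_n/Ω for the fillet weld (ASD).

Effective throat t_e = 0.707 × 0.4375 = 0.3093 in.
Total length L = 12.5 in; A_we = 0.3093 × 12.5 = 3.866 in².
F_nw = 0.6 F_EXX = 0.6 × 100 = 60 ksi.
R_n = 60 × 3.866 = 232 kip; R_n/Ω = 232/2.0 = 116 kip.

R_n/Ω ≈ 116 kip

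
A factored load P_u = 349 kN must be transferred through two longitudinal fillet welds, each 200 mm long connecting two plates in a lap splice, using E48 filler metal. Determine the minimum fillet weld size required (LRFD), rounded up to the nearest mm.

w = 6 mm

E48XX → F_EXX = 480 MPa.
Total weld length L = 400 mm.
Required throat t_e = P_u / (φ × 0.6 F_EXX × L) = 349 / (0.75 × 0.6 × 480 × 400 × 10⁻³) = 4.039 mm.
Required leg w = t_e / 0.707 = 5.713 mm → use 6 mm.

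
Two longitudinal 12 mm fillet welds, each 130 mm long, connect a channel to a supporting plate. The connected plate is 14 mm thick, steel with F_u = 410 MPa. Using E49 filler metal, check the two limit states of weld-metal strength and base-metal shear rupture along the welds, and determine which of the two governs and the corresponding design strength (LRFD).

E49XX → F_EXX = 490 MPa.
t_e = 0.707 × 12 = 8.484 mm; L = 260 mm.
Weld metal: φR_n = 0.75 × 0.6 × 490 × 8.484 × 260 × 10⁻³ = 486.4 kN.
Base metal (shear rupture): φR_n = 0.75 × 0.6 × 410 × 14 × 260 × 10⁻³ = 671.6 kN.
Governing: weld metal.

φR_n ≈ 486 kN (weld metal governs)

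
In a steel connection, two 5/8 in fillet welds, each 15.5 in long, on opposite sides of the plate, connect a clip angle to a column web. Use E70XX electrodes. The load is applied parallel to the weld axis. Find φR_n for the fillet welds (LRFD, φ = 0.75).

E70XX → F_EXX = 70 ksi.
Effective throat t_e = 0.707 × 0.625 = 0.4419 in.
Total length L = 31 in; A_we = 0.4419 × 31 = 13.7 in².
F_nw = 0.6 F_EXX = 0.6 × 70 = 42 ksi.
φR_n = 0.75 × 42 × 13.7 = 431.5 kips.

φR_n ≈ 431 kips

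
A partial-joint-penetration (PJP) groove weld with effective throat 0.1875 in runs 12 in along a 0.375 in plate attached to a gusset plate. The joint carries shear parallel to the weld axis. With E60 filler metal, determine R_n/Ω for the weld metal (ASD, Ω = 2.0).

E60XX → F_EXX = 60 ksi.
Effective throat (given) t_e = 0.1875 in.
A_we = 0.1875 × 12 = 2.25 in².
F_nw = 0.6 F_EXX = 36 ksi.
R_n/Ω = (36 × 2.25) / 2.0 = 40.5 kip.

R_n/Ω ≈ 40.5 kip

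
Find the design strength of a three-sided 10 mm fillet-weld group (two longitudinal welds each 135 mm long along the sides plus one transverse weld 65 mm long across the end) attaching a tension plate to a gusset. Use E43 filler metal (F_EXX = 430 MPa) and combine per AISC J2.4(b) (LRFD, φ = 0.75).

φR_n ≈ 458 kN

t_e = 0.707 × 10 = 7.07 mm.
R_nwl = 0.6 × 430 × 7.07 × 270 × 10⁻³ = 492.5 kN (longitudinal, 2 welds).
R_nwt = 0.6 × 430 × 7.07 × 65 × 10⁻³ = 118.6 kN (transverse, base value).
(i) R_nwl + R_nwt = 611.1 kN; (ii) 0.85 R_nwl + 1.5 R_nwt = 596.5 kN.
R_n = max = 611.1 kN [governs: (i)]; φR_n = 458.3 kN.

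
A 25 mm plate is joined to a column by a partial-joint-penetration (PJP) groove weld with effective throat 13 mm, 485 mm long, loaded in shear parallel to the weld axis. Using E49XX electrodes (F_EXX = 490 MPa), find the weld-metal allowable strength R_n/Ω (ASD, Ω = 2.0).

R_n/Ω ≈ 927 kN

Effective throat (given) t_e = 13 mm.
A_we = 13 × 485 = 6305 mm².
F_nw = 0.6 F_EXX = 294 MPa.
R_n/Ω = (294 × 6305) / 2.0 × 10⁻³ = 926.8 kN.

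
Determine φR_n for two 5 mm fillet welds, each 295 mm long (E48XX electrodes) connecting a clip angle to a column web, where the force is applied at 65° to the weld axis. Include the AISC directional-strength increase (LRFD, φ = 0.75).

E48XX → F_EXX = 480 MPa.
t_e = 0.707 × 5 = 3.535 mm; A_we = 3.535 × 590 = 2086 mm².
Directional factor: 1.0 + 0.5 sin^1.5(65°) = 1.431.
F_nw = 0.6 × 480 × 1.431 = 412.2 MPa.
φR_n = 0.75 × 412.2 × 2086 × 10⁻³ = 644.8 kN.

φR_n ≈ 645 kN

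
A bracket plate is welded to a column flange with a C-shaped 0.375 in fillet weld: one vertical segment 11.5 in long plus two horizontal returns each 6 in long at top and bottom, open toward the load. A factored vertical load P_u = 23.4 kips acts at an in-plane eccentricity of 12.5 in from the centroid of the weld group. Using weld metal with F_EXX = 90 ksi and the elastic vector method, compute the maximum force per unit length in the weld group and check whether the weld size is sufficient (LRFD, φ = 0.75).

Total weld length L_w = 23.5 in. Treat welds as unit-width lines.
Centroid: x̄ = 2×6×3 / 23.5 = 1.532 in from the vertical weld.
Polar moment about centroid: J = I_x + I_y = [11.5³/12 + 2×6×5.75²] + [11.5×1.532² + 2(6³/12 + 6×1.468²)] = 612.3 in³.
Direct shear f_v = P/L_w = 23.4 / 23.5 = 0.9957 kip/in (vertical).
Torsion M = P·e = 23.4 × 12.5 = 292.5 kip·in.
Critical point at (x, y) = (4.468, 5.75) from centroid. f_tx = M·y/J = 2.747 kip/in; f_ty = M·x/J = 2.134 kip/in.
Resultant f_max = √[f_tx² + (f_v + f_ty)²] = √[2.747² + (0.9957 + 2.134)²] = 4.164 kip/in.
Capacity per unit length: φr_n = 0.75 × 0.6 × 90 × (0.707 × 0.375) = 10.74 kip/in.
4.164 ≤ 10.74 → adequate.

f_max ≈ 4.16 kip/in; adequate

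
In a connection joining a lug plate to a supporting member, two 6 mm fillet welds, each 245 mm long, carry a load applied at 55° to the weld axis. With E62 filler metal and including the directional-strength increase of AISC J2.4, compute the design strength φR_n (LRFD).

φR_n ≈ 795 kN

E62XX → F_EXX = 620 MPa.
t_e = 0.707 × 6 = 4.242 mm; A_we = 4.242 × 490 = 2079 mm².
Directional factor: 1.0 + 0.5 sin^1.5(55°) = 1.371.
F_nw = 0.6 × 620 × 1.371 = 509.9 MPa.
φR_n = 0.75 × 509.9 × 2079 × 10⁻³ = 794.9 kN.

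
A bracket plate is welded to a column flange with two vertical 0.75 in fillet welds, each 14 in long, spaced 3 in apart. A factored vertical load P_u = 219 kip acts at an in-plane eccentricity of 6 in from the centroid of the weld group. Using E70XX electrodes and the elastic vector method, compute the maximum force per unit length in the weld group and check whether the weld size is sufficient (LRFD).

E70XX → F_EXX = 70 ksi.
Total weld length L_w = 28 in. Treat welds as unit-width lines.
Polar moment about centroid: J = 2[d³/12 + d(b/2)²] = 2[14³/12 + 14×1.5²] = 520.3 in³.
Direct shear f_v = P/L_w = 219 / 28 = 7.821 kip/in (vertical).
Torsion M = P·e = 219 × 6 = 1314 kip·in.
Critical point at (x, y) = (1.5, 7) from centroid. f_tx = M·y/J = 17.68 kip/in; f_ty = M·x/J = 3.788 kip/in.
Resultant f_max = √[f_tx² + (f_v + f_ty)²] = √[17.68² + (7.821 + 3.788)²] = 21.15 kip/in.
Capacity per unit length: φr_n = 0.75 × 0.6 × 70 × (0.707 × 0.75) = 16.7 kip/in.
21.15 > 16.7 → NOT adequate.

f_max ≈ 21.1 kip/in; NOT adequate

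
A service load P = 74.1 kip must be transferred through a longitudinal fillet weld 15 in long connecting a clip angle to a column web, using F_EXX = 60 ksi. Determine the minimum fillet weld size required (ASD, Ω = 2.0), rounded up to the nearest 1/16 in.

Total weld length L = 15 in.
Required throat t_e = P × Ω / (0.6 F_EXX × L) = 74.1 × 2.0 / (0.6 × 60 × 15) = 0.2744 in.
Required leg w = t_e / 0.707 = 0.3882 in → use 7/16 in.

w = 7/16 in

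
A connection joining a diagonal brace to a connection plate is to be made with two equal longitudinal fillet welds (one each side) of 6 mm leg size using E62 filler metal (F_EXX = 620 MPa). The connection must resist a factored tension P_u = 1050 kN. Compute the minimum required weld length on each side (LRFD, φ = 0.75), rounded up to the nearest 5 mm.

Throat t_e = 0.707 × 6 = 4.242 mm.
φr_n = 0.75 × 0.6 × 620 × 4.242 × 10⁻³ = 1.184 kN/mm.
L_req = P_u / φr_n = 1050 / 1.184 = 887.2 mm total.
Per side: 887.2 / 2 = 443.6 mm.
Round up → use L = 445 mm on each side.

L = 445 mm on each side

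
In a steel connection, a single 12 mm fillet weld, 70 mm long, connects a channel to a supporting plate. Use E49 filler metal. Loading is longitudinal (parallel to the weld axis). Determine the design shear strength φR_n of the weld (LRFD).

E49XX → F_EXX = 490 MPa.
Effective throat t_e = 0.707 × 12 = 8.484 mm.
Total length L = 70 mm; A_we = 8.484 × 70 = 593.9 mm².
F_nw = 0.6 F_EXX = 0.6 × 490 = 294 MPa.
φR_n = 0.75 × 294 × 593.9 × 10⁻³ = 131 kN.

φR_n ≈ 131 kN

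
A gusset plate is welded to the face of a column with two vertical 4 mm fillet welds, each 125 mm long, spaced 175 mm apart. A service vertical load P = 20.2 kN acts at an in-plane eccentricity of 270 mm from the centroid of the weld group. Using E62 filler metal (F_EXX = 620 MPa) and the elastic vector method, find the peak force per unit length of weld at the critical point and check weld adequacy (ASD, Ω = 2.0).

f_max ≈ 331 N/mm; adequate

Total weld length L_w = 250 mm. Treat welds as unit-width lines.
Polar moment about centroid: J = 2[d³/12 + d(b/2)²] = 2[125³/12 + 125×87.5²] = 2240000 mm³.
Direct shear f_v = P/L_w = 20.2×10³ / 250 = 80.8 N/mm (vertical).
Torsion M = P·e = 20.2×10³ × 270 = 5454000 N·mm.
Critical point at (x, y) = (87.5, 62.5) from centroid. f_tx = M·y/J = 152.2 N/mm; f_ty = M·x/J = 213.1 N/mm.
Resultant f_max = √[f_tx² + (f_v + f_ty)²] = √[152.2² + (80.8 + 213.1)²] = 331 N/mm.
Capacity per unit length: r_n/Ω = (1/2.0) × 0.6 × 620 × (0.707 × 4) = 526 N/mm.
331 ≤ 526 → adequate.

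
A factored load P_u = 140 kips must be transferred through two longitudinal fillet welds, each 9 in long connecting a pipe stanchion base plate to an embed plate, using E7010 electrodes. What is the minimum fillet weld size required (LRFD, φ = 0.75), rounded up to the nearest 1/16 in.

w = 3/8 in

E70XX → F_EXX = 70 ksi.
Total weld length L = 18 in.
Required throat t_e = P_u / (φ × 0.6 F_EXX × L) = 140 / (0.75 × 0.6 × 70 × 18) = 0.2469 in.
Required leg w = t_e / 0.707 = 0.3492 in → use 3/8 in.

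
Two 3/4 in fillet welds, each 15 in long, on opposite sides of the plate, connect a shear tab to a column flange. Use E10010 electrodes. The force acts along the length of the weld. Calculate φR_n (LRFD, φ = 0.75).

φR_n ≈ 716 kip

E100XX → F_EXX = 100 ksi.
Effective throat t_e = 0.707 × 0.75 = 0.5302 in.
Total length L = 30 in; A_we = 0.5302 × 30 = 15.91 in².
F_nw = 0.6 F_EXX = 0.6 × 100 = 60 ksi.
φR_n = 0.75 × 60 × 15.91 = 715.8 kip.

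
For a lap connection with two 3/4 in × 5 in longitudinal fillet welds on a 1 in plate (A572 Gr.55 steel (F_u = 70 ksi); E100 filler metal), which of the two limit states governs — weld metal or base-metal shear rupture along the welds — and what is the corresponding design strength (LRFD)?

E100XX → F_EXX = 100 ksi.
t_e = 0.707 × 0.75 = 0.5302 in; L = 10 in.
Weld metal: φR_n = 0.75 × 0.6 × 100 × 0.5302 × 10 = 238.6 kips.
Base metal (shear rupture): φR_n = 0.75 × 0.6 × 70 × 1 × 10 = 315 kips.
Governing: weld metal.

φR_n ≈ 239 kips (weld metal governs)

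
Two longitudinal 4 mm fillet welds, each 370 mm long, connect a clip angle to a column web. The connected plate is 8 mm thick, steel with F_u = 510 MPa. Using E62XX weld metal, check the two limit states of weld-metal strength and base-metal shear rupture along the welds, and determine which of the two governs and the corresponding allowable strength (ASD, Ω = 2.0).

E62XX → F_EXX = 620 MPa.
t_e = 0.707 × 4 = 2.828 mm; L = 740 mm.
Weld metal: R_n/Ω = (1/2.0) × 0.6 × 620 × 2.828 × 740 × 10⁻³ = 389.2 kN.
Base metal (shear rupture): R_n/Ω = (1/2.0) × 0.6 × 510 × 8 × 740 × 10⁻³ = 905.8 kN.
Governing: weld metal.

R_n/Ω ≈ 389 kN (weld metal governs)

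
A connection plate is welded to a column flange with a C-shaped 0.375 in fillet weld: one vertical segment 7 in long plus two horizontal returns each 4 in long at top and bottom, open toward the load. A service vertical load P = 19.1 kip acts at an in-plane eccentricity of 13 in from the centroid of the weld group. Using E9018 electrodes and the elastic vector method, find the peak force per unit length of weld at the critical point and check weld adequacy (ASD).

f_max ≈ 8.33 kip/in; NOT adequate

E90XX → F_EXX = 90 ksi.
Total weld length L_w = 15 in. Treat welds as unit-width lines.
Centroid: x̄ = 2×4×2 / 15 = 1.067 in from the vertical weld.
Polar moment about centroid: J = I_x + I_y = [7³/12 + 2×4×3.5²] + [7×1.067² + 2(4³/12 + 4×0.9333²)] = 152.2 in³.
Direct shear f_v = P/L_w = 19.1 / 15 = 1.273 kip/in (vertical).
Torsion M = P·e = 19.1 × 13 = 248.3 kip·in.
Critical point at (x, y) = (2.933, 3.5) from centroid. f_tx = M·y/J = 5.711 kip/in; f_ty = M·x/J = 4.786 kip/in.
Resultant f_max = √[f_tx² + (f_v + f_ty)²] = √[5.711² + (1.273 + 4.786)²] = 8.326 kip/in.
Capacity per unit length: r_n/Ω = (1/2.0) × 0.6 × 90 × (0.707 × 0.375) = 7.158 kip/in.
8.326 > 7.158 → NOT adequate.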